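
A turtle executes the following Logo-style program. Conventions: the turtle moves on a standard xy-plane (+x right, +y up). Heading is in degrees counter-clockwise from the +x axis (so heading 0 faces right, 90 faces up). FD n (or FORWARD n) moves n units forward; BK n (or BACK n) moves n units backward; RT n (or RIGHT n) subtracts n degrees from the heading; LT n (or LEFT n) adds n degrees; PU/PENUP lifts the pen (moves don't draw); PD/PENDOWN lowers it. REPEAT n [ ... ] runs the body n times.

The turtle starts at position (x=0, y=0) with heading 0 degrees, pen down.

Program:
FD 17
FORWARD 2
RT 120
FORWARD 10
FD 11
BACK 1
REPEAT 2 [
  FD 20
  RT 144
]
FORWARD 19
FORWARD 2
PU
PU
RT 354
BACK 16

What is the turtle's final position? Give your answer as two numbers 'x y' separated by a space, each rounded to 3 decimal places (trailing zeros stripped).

Answer: -0.929 -19.651

Derivation:
Executing turtle program step by step:
Start: pos=(0,0), heading=0, pen down
FD 17: (0,0) -> (17,0) [heading=0, draw]
FD 2: (17,0) -> (19,0) [heading=0, draw]
RT 120: heading 0 -> 240
FD 10: (19,0) -> (14,-8.66) [heading=240, draw]
FD 11: (14,-8.66) -> (8.5,-18.187) [heading=240, draw]
BK 1: (8.5,-18.187) -> (9,-17.321) [heading=240, draw]
REPEAT 2 [
  -- iteration 1/2 --
  FD 20: (9,-17.321) -> (-1,-34.641) [heading=240, draw]
  RT 144: heading 240 -> 96
  -- iteration 2/2 --
  FD 20: (-1,-34.641) -> (-3.091,-14.751) [heading=96, draw]
  RT 144: heading 96 -> 312
]
FD 19: (-3.091,-14.751) -> (9.623,-28.87) [heading=312, draw]
FD 2: (9.623,-28.87) -> (10.961,-30.357) [heading=312, draw]
PU: pen up
PU: pen up
RT 354: heading 312 -> 318
BK 16: (10.961,-30.357) -> (-0.929,-19.651) [heading=318, move]
Final: pos=(-0.929,-19.651), heading=318, 9 segment(s) drawn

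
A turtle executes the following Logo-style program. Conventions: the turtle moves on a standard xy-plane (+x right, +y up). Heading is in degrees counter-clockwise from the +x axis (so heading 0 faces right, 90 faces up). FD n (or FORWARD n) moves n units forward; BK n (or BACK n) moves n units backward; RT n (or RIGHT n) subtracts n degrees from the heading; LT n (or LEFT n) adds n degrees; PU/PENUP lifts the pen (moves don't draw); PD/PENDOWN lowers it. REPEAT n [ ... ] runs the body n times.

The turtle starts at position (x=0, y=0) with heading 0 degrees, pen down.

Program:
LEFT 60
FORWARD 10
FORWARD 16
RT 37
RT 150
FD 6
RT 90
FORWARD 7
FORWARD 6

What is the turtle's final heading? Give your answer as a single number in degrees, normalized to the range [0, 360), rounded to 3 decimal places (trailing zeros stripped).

Executing turtle program step by step:
Start: pos=(0,0), heading=0, pen down
LT 60: heading 0 -> 60
FD 10: (0,0) -> (5,8.66) [heading=60, draw]
FD 16: (5,8.66) -> (13,22.517) [heading=60, draw]
RT 37: heading 60 -> 23
RT 150: heading 23 -> 233
FD 6: (13,22.517) -> (9.389,17.725) [heading=233, draw]
RT 90: heading 233 -> 143
FD 7: (9.389,17.725) -> (3.799,21.938) [heading=143, draw]
FD 6: (3.799,21.938) -> (-0.993,25.548) [heading=143, draw]
Final: pos=(-0.993,25.548), heading=143, 5 segment(s) drawn

Answer: 143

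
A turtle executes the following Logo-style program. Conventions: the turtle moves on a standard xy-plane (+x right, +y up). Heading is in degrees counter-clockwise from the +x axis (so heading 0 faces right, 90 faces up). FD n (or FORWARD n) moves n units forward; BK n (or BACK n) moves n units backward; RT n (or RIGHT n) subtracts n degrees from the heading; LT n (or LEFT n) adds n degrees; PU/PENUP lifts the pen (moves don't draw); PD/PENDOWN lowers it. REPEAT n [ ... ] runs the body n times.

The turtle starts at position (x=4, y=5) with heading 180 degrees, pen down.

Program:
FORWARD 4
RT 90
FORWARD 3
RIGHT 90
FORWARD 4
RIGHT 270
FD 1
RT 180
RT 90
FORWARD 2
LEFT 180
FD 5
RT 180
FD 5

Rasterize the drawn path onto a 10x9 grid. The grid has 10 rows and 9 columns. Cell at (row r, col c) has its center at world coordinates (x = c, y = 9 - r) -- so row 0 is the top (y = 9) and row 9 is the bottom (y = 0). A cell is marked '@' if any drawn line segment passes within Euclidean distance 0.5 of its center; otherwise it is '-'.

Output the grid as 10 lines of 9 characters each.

Answer: --@@@@@@-
@@@@@----
@--------
@--------
@@@@@----
---------
---------
---------
---------
---------

Derivation:
Segment 0: (4,5) -> (0,5)
Segment 1: (0,5) -> (0,8)
Segment 2: (0,8) -> (4,8)
Segment 3: (4,8) -> (4,9)
Segment 4: (4,9) -> (2,9)
Segment 5: (2,9) -> (7,9)
Segment 6: (7,9) -> (2,9)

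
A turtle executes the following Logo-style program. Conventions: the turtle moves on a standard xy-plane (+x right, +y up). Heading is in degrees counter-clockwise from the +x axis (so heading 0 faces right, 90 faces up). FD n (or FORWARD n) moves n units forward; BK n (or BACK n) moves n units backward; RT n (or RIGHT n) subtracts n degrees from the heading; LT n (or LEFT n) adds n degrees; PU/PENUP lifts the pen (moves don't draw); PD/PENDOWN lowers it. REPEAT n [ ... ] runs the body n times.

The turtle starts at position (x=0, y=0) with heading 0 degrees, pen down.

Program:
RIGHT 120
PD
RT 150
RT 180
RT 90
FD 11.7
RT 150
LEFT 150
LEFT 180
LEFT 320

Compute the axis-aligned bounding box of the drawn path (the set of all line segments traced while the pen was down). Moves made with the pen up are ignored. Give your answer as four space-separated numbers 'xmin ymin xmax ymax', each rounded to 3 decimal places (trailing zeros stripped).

Executing turtle program step by step:
Start: pos=(0,0), heading=0, pen down
RT 120: heading 0 -> 240
PD: pen down
RT 150: heading 240 -> 90
RT 180: heading 90 -> 270
RT 90: heading 270 -> 180
FD 11.7: (0,0) -> (-11.7,0) [heading=180, draw]
RT 150: heading 180 -> 30
LT 150: heading 30 -> 180
LT 180: heading 180 -> 0
LT 320: heading 0 -> 320
Final: pos=(-11.7,0), heading=320, 1 segment(s) drawn

Segment endpoints: x in {-11.7, 0}, y in {0, 0}
xmin=-11.7, ymin=0, xmax=0, ymax=0

Answer: -11.7 0 0 0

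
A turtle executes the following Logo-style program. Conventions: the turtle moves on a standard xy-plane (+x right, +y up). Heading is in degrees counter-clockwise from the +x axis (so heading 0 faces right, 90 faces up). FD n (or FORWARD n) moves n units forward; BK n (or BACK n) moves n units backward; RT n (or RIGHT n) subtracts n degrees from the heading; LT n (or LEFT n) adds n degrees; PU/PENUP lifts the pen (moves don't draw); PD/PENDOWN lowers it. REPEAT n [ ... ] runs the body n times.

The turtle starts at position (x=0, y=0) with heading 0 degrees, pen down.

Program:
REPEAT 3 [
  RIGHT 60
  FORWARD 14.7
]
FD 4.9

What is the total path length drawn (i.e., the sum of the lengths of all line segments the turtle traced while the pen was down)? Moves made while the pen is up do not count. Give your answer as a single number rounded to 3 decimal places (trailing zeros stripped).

Executing turtle program step by step:
Start: pos=(0,0), heading=0, pen down
REPEAT 3 [
  -- iteration 1/3 --
  RT 60: heading 0 -> 300
  FD 14.7: (0,0) -> (7.35,-12.731) [heading=300, draw]
  -- iteration 2/3 --
  RT 60: heading 300 -> 240
  FD 14.7: (7.35,-12.731) -> (0,-25.461) [heading=240, draw]
  -- iteration 3/3 --
  RT 60: heading 240 -> 180
  FD 14.7: (0,-25.461) -> (-14.7,-25.461) [heading=180, draw]
]
FD 4.9: (-14.7,-25.461) -> (-19.6,-25.461) [heading=180, draw]
Final: pos=(-19.6,-25.461), heading=180, 4 segment(s) drawn

Segment lengths:
  seg 1: (0,0) -> (7.35,-12.731), length = 14.7
  seg 2: (7.35,-12.731) -> (0,-25.461), length = 14.7
  seg 3: (0,-25.461) -> (-14.7,-25.461), length = 14.7
  seg 4: (-14.7,-25.461) -> (-19.6,-25.461), length = 4.9
Total = 49

Answer: 49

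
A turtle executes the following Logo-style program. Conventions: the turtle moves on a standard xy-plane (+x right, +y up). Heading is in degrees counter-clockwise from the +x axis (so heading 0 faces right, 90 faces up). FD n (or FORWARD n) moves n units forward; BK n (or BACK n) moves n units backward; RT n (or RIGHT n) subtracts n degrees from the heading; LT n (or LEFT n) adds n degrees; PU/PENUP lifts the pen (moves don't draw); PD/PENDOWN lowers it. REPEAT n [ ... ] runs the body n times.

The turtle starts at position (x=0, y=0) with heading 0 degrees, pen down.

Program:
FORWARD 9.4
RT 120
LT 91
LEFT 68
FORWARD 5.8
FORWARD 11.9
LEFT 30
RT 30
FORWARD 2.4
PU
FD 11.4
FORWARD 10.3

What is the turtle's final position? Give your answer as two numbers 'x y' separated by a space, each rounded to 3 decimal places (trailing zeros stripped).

Executing turtle program step by step:
Start: pos=(0,0), heading=0, pen down
FD 9.4: (0,0) -> (9.4,0) [heading=0, draw]
RT 120: heading 0 -> 240
LT 91: heading 240 -> 331
LT 68: heading 331 -> 39
FD 5.8: (9.4,0) -> (13.907,3.65) [heading=39, draw]
FD 11.9: (13.907,3.65) -> (23.155,11.139) [heading=39, draw]
LT 30: heading 39 -> 69
RT 30: heading 69 -> 39
FD 2.4: (23.155,11.139) -> (25.021,12.649) [heading=39, draw]
PU: pen up
FD 11.4: (25.021,12.649) -> (33.88,19.824) [heading=39, move]
FD 10.3: (33.88,19.824) -> (41.885,26.306) [heading=39, move]
Final: pos=(41.885,26.306), heading=39, 4 segment(s) drawn

Answer: 41.885 26.306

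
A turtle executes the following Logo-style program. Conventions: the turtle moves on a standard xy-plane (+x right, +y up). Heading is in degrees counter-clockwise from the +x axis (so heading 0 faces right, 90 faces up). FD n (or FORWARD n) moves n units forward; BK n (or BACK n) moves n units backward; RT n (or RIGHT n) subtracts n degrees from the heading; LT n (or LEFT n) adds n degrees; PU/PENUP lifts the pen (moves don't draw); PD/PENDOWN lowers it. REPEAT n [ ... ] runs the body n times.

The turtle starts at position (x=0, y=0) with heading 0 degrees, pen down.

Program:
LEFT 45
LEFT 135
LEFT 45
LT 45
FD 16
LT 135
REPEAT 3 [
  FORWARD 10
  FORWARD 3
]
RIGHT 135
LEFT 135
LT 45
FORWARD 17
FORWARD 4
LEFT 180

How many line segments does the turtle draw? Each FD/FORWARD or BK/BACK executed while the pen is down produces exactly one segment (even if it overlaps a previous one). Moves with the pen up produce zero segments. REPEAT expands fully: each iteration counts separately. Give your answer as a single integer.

Executing turtle program step by step:
Start: pos=(0,0), heading=0, pen down
LT 45: heading 0 -> 45
LT 135: heading 45 -> 180
LT 45: heading 180 -> 225
LT 45: heading 225 -> 270
FD 16: (0,0) -> (0,-16) [heading=270, draw]
LT 135: heading 270 -> 45
REPEAT 3 [
  -- iteration 1/3 --
  FD 10: (0,-16) -> (7.071,-8.929) [heading=45, draw]
  FD 3: (7.071,-8.929) -> (9.192,-6.808) [heading=45, draw]
  -- iteration 2/3 --
  FD 10: (9.192,-6.808) -> (16.263,0.263) [heading=45, draw]
  FD 3: (16.263,0.263) -> (18.385,2.385) [heading=45, draw]
  -- iteration 3/3 --
  FD 10: (18.385,2.385) -> (25.456,9.456) [heading=45, draw]
  FD 3: (25.456,9.456) -> (27.577,11.577) [heading=45, draw]
]
RT 135: heading 45 -> 270
LT 135: heading 270 -> 45
LT 45: heading 45 -> 90
FD 17: (27.577,11.577) -> (27.577,28.577) [heading=90, draw]
FD 4: (27.577,28.577) -> (27.577,32.577) [heading=90, draw]
LT 180: heading 90 -> 270
Final: pos=(27.577,32.577), heading=270, 9 segment(s) drawn
Segments drawn: 9

Answer: 9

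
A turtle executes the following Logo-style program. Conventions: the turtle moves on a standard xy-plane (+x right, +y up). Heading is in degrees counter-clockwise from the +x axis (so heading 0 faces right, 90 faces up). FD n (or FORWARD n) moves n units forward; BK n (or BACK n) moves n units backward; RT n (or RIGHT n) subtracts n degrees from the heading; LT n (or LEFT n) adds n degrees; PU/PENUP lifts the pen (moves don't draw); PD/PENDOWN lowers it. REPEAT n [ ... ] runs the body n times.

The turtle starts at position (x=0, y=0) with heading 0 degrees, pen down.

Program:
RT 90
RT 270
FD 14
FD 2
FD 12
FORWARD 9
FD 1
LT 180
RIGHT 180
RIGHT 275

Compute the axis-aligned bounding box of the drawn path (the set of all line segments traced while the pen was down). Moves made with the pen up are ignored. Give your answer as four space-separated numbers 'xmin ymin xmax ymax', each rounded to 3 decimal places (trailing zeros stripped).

Executing turtle program step by step:
Start: pos=(0,0), heading=0, pen down
RT 90: heading 0 -> 270
RT 270: heading 270 -> 0
FD 14: (0,0) -> (14,0) [heading=0, draw]
FD 2: (14,0) -> (16,0) [heading=0, draw]
FD 12: (16,0) -> (28,0) [heading=0, draw]
FD 9: (28,0) -> (37,0) [heading=0, draw]
FD 1: (37,0) -> (38,0) [heading=0, draw]
LT 180: heading 0 -> 180
RT 180: heading 180 -> 0
RT 275: heading 0 -> 85
Final: pos=(38,0), heading=85, 5 segment(s) drawn

Segment endpoints: x in {0, 14, 16, 28, 37, 38}, y in {0, 0, 0, 0, 0, 0}
xmin=0, ymin=0, xmax=38, ymax=0

Answer: 0 0 38 0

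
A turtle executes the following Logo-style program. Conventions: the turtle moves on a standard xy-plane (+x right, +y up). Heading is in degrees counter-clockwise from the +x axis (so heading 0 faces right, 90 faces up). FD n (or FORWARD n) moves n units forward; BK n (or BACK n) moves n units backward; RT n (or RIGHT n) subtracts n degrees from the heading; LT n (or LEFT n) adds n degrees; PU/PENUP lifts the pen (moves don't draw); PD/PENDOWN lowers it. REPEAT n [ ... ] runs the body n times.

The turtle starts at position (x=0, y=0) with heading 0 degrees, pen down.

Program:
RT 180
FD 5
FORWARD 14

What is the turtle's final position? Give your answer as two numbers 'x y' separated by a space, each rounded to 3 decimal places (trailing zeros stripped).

Executing turtle program step by step:
Start: pos=(0,0), heading=0, pen down
RT 180: heading 0 -> 180
FD 5: (0,0) -> (-5,0) [heading=180, draw]
FD 14: (-5,0) -> (-19,0) [heading=180, draw]
Final: pos=(-19,0), heading=180, 2 segment(s) drawn

Answer: -19 0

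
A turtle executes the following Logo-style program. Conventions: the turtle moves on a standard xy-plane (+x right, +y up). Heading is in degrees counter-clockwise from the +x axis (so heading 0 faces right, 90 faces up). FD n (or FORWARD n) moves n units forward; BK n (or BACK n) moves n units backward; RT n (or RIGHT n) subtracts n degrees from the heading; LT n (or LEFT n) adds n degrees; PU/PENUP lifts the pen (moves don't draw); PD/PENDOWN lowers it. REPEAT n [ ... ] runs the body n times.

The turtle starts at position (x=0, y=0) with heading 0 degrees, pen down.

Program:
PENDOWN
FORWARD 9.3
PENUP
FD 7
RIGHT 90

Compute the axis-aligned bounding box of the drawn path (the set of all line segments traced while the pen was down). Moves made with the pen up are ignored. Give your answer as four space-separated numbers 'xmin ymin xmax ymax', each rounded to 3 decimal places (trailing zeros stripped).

Executing turtle program step by step:
Start: pos=(0,0), heading=0, pen down
PD: pen down
FD 9.3: (0,0) -> (9.3,0) [heading=0, draw]
PU: pen up
FD 7: (9.3,0) -> (16.3,0) [heading=0, move]
RT 90: heading 0 -> 270
Final: pos=(16.3,0), heading=270, 1 segment(s) drawn

Segment endpoints: x in {0, 9.3}, y in {0}
xmin=0, ymin=0, xmax=9.3, ymax=0

Answer: 0 0 9.3 0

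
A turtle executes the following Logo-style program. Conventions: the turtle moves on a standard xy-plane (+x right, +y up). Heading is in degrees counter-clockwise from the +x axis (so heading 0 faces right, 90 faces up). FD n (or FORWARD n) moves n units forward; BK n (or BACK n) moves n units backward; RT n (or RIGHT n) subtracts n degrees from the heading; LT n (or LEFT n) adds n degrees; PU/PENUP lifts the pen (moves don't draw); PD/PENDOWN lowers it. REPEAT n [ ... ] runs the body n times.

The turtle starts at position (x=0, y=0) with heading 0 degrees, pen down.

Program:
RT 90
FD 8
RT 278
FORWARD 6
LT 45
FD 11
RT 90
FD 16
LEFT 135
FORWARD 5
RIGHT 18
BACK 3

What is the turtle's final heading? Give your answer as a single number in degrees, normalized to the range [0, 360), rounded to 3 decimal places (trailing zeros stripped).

Executing turtle program step by step:
Start: pos=(0,0), heading=0, pen down
RT 90: heading 0 -> 270
FD 8: (0,0) -> (0,-8) [heading=270, draw]
RT 278: heading 270 -> 352
FD 6: (0,-8) -> (5.942,-8.835) [heading=352, draw]
LT 45: heading 352 -> 37
FD 11: (5.942,-8.835) -> (14.727,-2.215) [heading=37, draw]
RT 90: heading 37 -> 307
FD 16: (14.727,-2.215) -> (24.356,-14.993) [heading=307, draw]
LT 135: heading 307 -> 82
FD 5: (24.356,-14.993) -> (25.052,-10.042) [heading=82, draw]
RT 18: heading 82 -> 64
BK 3: (25.052,-10.042) -> (23.736,-12.738) [heading=64, draw]
Final: pos=(23.736,-12.738), heading=64, 6 segment(s) drawn

Answer: 64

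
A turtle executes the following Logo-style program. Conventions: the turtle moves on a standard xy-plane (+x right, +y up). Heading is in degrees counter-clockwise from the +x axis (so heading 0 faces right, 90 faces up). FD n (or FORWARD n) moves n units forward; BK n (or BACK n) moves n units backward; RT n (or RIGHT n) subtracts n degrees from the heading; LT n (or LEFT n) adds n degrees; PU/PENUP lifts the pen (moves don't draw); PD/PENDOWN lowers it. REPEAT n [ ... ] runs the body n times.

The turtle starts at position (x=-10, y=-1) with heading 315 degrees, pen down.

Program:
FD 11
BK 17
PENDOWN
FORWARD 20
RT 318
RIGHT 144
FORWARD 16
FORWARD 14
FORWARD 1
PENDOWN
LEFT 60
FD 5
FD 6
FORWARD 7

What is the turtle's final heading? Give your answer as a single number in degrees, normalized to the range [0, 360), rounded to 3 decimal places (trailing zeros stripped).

Executing turtle program step by step:
Start: pos=(-10,-1), heading=315, pen down
FD 11: (-10,-1) -> (-2.222,-8.778) [heading=315, draw]
BK 17: (-2.222,-8.778) -> (-14.243,3.243) [heading=315, draw]
PD: pen down
FD 20: (-14.243,3.243) -> (-0.101,-10.899) [heading=315, draw]
RT 318: heading 315 -> 357
RT 144: heading 357 -> 213
FD 16: (-0.101,-10.899) -> (-13.519,-19.614) [heading=213, draw]
FD 14: (-13.519,-19.614) -> (-25.261,-27.239) [heading=213, draw]
FD 1: (-25.261,-27.239) -> (-26.099,-27.783) [heading=213, draw]
PD: pen down
LT 60: heading 213 -> 273
FD 5: (-26.099,-27.783) -> (-25.838,-32.776) [heading=273, draw]
FD 6: (-25.838,-32.776) -> (-25.524,-38.768) [heading=273, draw]
FD 7: (-25.524,-38.768) -> (-25.157,-45.759) [heading=273, draw]
Final: pos=(-25.157,-45.759), heading=273, 9 segment(s) drawn

Answer: 273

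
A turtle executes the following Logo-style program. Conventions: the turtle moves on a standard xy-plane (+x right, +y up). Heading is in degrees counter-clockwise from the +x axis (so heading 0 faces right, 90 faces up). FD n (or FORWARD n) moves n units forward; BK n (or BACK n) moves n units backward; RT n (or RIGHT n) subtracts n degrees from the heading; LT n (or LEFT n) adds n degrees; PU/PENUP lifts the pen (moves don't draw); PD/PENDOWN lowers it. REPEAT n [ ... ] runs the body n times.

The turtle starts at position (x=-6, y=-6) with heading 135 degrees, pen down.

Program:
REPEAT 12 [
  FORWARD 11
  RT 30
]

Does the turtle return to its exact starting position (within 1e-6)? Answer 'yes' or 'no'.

Answer: yes

Derivation:
Executing turtle program step by step:
Start: pos=(-6,-6), heading=135, pen down
REPEAT 12 [
  -- iteration 1/12 --
  FD 11: (-6,-6) -> (-13.778,1.778) [heading=135, draw]
  RT 30: heading 135 -> 105
  -- iteration 2/12 --
  FD 11: (-13.778,1.778) -> (-16.625,12.403) [heading=105, draw]
  RT 30: heading 105 -> 75
  -- iteration 3/12 --
  FD 11: (-16.625,12.403) -> (-13.778,23.029) [heading=75, draw]
  RT 30: heading 75 -> 45
  -- iteration 4/12 --
  FD 11: (-13.778,23.029) -> (-6,30.807) [heading=45, draw]
  RT 30: heading 45 -> 15
  -- iteration 5/12 --
  FD 11: (-6,30.807) -> (4.625,33.654) [heading=15, draw]
  RT 30: heading 15 -> 345
  -- iteration 6/12 --
  FD 11: (4.625,33.654) -> (15.25,30.807) [heading=345, draw]
  RT 30: heading 345 -> 315
  -- iteration 7/12 --
  FD 11: (15.25,30.807) -> (23.029,23.029) [heading=315, draw]
  RT 30: heading 315 -> 285
  -- iteration 8/12 --
  FD 11: (23.029,23.029) -> (25.876,12.403) [heading=285, draw]
  RT 30: heading 285 -> 255
  -- iteration 9/12 --
  FD 11: (25.876,12.403) -> (23.029,1.778) [heading=255, draw]
  RT 30: heading 255 -> 225
  -- iteration 10/12 --
  FD 11: (23.029,1.778) -> (15.25,-6) [heading=225, draw]
  RT 30: heading 225 -> 195
  -- iteration 11/12 --
  FD 11: (15.25,-6) -> (4.625,-8.847) [heading=195, draw]
  RT 30: heading 195 -> 165
  -- iteration 12/12 --
  FD 11: (4.625,-8.847) -> (-6,-6) [heading=165, draw]
  RT 30: heading 165 -> 135
]
Final: pos=(-6,-6), heading=135, 12 segment(s) drawn

Start position: (-6, -6)
Final position: (-6, -6)
Distance = 0; < 1e-6 -> CLOSED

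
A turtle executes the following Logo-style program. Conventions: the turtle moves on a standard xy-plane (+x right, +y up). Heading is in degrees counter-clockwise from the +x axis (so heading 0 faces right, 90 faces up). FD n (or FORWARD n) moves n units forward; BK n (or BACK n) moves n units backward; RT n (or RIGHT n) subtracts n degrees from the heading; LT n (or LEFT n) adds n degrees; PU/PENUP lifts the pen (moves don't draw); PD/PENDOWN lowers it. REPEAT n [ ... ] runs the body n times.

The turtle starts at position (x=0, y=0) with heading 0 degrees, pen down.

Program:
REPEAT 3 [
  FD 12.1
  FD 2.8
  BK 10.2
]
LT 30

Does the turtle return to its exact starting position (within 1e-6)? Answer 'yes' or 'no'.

Executing turtle program step by step:
Start: pos=(0,0), heading=0, pen down
REPEAT 3 [
  -- iteration 1/3 --
  FD 12.1: (0,0) -> (12.1,0) [heading=0, draw]
  FD 2.8: (12.1,0) -> (14.9,0) [heading=0, draw]
  BK 10.2: (14.9,0) -> (4.7,0) [heading=0, draw]
  -- iteration 2/3 --
  FD 12.1: (4.7,0) -> (16.8,0) [heading=0, draw]
  FD 2.8: (16.8,0) -> (19.6,0) [heading=0, draw]
  BK 10.2: (19.6,0) -> (9.4,0) [heading=0, draw]
  -- iteration 3/3 --
  FD 12.1: (9.4,0) -> (21.5,0) [heading=0, draw]
  FD 2.8: (21.5,0) -> (24.3,0) [heading=0, draw]
  BK 10.2: (24.3,0) -> (14.1,0) [heading=0, draw]
]
LT 30: heading 0 -> 30
Final: pos=(14.1,0), heading=30, 9 segment(s) drawn

Start position: (0, 0)
Final position: (14.1, 0)
Distance = 14.1; >= 1e-6 -> NOT closed

Answer: no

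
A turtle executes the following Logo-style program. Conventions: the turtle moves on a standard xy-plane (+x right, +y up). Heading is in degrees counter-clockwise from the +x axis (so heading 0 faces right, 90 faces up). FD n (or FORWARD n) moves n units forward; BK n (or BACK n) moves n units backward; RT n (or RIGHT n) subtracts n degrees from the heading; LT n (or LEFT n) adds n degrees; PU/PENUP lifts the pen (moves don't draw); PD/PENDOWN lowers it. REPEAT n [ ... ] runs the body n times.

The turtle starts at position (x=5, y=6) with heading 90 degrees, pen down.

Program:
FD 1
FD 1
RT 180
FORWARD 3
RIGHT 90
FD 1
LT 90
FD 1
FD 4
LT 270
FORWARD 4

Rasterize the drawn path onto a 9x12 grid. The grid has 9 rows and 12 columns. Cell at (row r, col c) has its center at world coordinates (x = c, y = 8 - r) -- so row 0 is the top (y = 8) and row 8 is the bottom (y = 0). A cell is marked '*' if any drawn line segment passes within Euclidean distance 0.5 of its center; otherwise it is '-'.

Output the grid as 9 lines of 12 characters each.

Answer: -----*------
-----*------
-----*------
----**------
----*-------
----*-------
----*-------
----*-------
*****-------

Derivation:
Segment 0: (5,6) -> (5,7)
Segment 1: (5,7) -> (5,8)
Segment 2: (5,8) -> (5,5)
Segment 3: (5,5) -> (4,5)
Segment 4: (4,5) -> (4,4)
Segment 5: (4,4) -> (4,0)
Segment 6: (4,0) -> (0,0)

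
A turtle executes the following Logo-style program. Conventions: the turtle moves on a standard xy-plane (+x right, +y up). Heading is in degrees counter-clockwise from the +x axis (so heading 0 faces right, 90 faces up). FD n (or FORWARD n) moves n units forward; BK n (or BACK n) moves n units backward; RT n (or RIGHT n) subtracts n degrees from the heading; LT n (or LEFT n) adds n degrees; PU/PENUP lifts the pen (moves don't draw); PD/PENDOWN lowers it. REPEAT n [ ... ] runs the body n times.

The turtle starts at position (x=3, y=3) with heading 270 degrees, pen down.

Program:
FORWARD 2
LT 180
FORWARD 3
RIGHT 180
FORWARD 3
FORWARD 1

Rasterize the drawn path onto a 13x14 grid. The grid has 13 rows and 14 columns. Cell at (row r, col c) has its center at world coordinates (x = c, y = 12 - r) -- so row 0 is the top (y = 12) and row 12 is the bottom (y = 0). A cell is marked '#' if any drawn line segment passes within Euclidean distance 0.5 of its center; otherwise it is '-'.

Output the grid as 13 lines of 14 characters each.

Answer: --------------
--------------
--------------
--------------
--------------
--------------
--------------
--------------
---#----------
---#----------
---#----------
---#----------
---#----------

Derivation:
Segment 0: (3,3) -> (3,1)
Segment 1: (3,1) -> (3,4)
Segment 2: (3,4) -> (3,1)
Segment 3: (3,1) -> (3,0)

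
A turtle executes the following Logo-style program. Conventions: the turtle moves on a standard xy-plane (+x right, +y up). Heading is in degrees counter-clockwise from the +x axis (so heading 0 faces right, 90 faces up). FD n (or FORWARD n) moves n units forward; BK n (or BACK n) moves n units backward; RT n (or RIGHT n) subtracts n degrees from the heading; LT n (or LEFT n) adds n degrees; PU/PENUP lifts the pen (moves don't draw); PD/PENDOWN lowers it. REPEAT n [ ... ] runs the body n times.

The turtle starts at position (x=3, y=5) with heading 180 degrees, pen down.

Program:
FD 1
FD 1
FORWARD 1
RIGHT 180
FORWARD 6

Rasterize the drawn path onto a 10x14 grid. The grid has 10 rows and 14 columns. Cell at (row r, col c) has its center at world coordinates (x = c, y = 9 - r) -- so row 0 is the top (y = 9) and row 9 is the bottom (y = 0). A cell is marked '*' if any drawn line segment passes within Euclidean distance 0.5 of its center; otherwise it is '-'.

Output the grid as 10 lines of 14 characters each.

Segment 0: (3,5) -> (2,5)
Segment 1: (2,5) -> (1,5)
Segment 2: (1,5) -> (0,5)
Segment 3: (0,5) -> (6,5)

Answer: --------------
--------------
--------------
--------------
*******-------
--------------
--------------
--------------
--------------
--------------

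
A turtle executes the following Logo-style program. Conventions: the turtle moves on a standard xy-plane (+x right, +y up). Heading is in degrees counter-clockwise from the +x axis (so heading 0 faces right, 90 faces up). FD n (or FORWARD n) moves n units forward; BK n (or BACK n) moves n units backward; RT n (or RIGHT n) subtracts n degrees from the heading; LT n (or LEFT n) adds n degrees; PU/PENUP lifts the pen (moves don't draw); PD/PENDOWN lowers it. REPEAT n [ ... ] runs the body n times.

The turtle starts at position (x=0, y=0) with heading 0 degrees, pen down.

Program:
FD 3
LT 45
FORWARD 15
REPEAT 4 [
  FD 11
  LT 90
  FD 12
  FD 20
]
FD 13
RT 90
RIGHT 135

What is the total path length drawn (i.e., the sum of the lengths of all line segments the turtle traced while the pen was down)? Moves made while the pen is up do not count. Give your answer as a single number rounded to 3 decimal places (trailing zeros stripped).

Executing turtle program step by step:
Start: pos=(0,0), heading=0, pen down
FD 3: (0,0) -> (3,0) [heading=0, draw]
LT 45: heading 0 -> 45
FD 15: (3,0) -> (13.607,10.607) [heading=45, draw]
REPEAT 4 [
  -- iteration 1/4 --
  FD 11: (13.607,10.607) -> (21.385,18.385) [heading=45, draw]
  LT 90: heading 45 -> 135
  FD 12: (21.385,18.385) -> (12.899,26.87) [heading=135, draw]
  FD 20: (12.899,26.87) -> (-1.243,41.012) [heading=135, draw]
  -- iteration 2/4 --
  FD 11: (-1.243,41.012) -> (-9.021,48.79) [heading=135, draw]
  LT 90: heading 135 -> 225
  FD 12: (-9.021,48.79) -> (-17.506,40.305) [heading=225, draw]
  FD 20: (-17.506,40.305) -> (-31.648,26.163) [heading=225, draw]
  -- iteration 3/4 --
  FD 11: (-31.648,26.163) -> (-39.426,18.385) [heading=225, draw]
  LT 90: heading 225 -> 315
  FD 12: (-39.426,18.385) -> (-30.941,9.899) [heading=315, draw]
  FD 20: (-30.941,9.899) -> (-16.799,-4.243) [heading=315, draw]
  -- iteration 4/4 --
  FD 11: (-16.799,-4.243) -> (-9.021,-12.021) [heading=315, draw]
  LT 90: heading 315 -> 45
  FD 12: (-9.021,-12.021) -> (-0.536,-3.536) [heading=45, draw]
  FD 20: (-0.536,-3.536) -> (13.607,10.607) [heading=45, draw]
]
FD 13: (13.607,10.607) -> (22.799,19.799) [heading=45, draw]
RT 90: heading 45 -> 315
RT 135: heading 315 -> 180
Final: pos=(22.799,19.799), heading=180, 15 segment(s) drawn

Segment lengths:
  seg 1: (0,0) -> (3,0), length = 3
  seg 2: (3,0) -> (13.607,10.607), length = 15
  seg 3: (13.607,10.607) -> (21.385,18.385), length = 11
  seg 4: (21.385,18.385) -> (12.899,26.87), length = 12
  seg 5: (12.899,26.87) -> (-1.243,41.012), length = 20
  seg 6: (-1.243,41.012) -> (-9.021,48.79), length = 11
  seg 7: (-9.021,48.79) -> (-17.506,40.305), length = 12
  seg 8: (-17.506,40.305) -> (-31.648,26.163), length = 20
  seg 9: (-31.648,26.163) -> (-39.426,18.385), length = 11
  seg 10: (-39.426,18.385) -> (-30.941,9.899), length = 12
  seg 11: (-30.941,9.899) -> (-16.799,-4.243), length = 20
  seg 12: (-16.799,-4.243) -> (-9.021,-12.021), length = 11
  seg 13: (-9.021,-12.021) -> (-0.536,-3.536), length = 12
  seg 14: (-0.536,-3.536) -> (13.607,10.607), length = 20
  seg 15: (13.607,10.607) -> (22.799,19.799), length = 13
Total = 203

Answer: 203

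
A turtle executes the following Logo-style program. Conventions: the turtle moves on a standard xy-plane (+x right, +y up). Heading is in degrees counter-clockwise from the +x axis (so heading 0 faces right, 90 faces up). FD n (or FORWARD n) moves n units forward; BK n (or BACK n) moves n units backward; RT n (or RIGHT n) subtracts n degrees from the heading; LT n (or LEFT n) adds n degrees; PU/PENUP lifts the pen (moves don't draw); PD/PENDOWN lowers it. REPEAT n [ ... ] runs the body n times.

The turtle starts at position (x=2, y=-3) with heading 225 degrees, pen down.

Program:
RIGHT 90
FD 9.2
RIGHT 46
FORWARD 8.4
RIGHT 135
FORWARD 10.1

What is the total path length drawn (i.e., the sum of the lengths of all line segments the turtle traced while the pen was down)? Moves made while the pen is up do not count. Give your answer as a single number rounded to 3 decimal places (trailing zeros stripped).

Answer: 27.7

Derivation:
Executing turtle program step by step:
Start: pos=(2,-3), heading=225, pen down
RT 90: heading 225 -> 135
FD 9.2: (2,-3) -> (-4.505,3.505) [heading=135, draw]
RT 46: heading 135 -> 89
FD 8.4: (-4.505,3.505) -> (-4.359,11.904) [heading=89, draw]
RT 135: heading 89 -> 314
FD 10.1: (-4.359,11.904) -> (2.657,4.639) [heading=314, draw]
Final: pos=(2.657,4.639), heading=314, 3 segment(s) drawn

Segment lengths:
  seg 1: (2,-3) -> (-4.505,3.505), length = 9.2
  seg 2: (-4.505,3.505) -> (-4.359,11.904), length = 8.4
  seg 3: (-4.359,11.904) -> (2.657,4.639), length = 10.1
Total = 27.7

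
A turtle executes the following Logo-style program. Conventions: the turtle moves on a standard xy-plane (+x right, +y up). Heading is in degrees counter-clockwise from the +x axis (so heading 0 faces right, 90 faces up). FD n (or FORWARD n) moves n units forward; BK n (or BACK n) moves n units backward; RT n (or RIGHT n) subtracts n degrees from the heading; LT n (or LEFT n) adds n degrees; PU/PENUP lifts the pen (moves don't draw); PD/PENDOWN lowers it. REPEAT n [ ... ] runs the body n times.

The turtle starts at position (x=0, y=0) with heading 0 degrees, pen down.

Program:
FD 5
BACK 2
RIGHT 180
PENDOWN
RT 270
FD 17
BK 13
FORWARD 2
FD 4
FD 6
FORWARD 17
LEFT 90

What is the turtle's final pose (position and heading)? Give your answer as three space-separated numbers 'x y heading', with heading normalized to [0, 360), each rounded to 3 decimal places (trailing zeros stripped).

Answer: 3 -33 0

Derivation:
Executing turtle program step by step:
Start: pos=(0,0), heading=0, pen down
FD 5: (0,0) -> (5,0) [heading=0, draw]
BK 2: (5,0) -> (3,0) [heading=0, draw]
RT 180: heading 0 -> 180
PD: pen down
RT 270: heading 180 -> 270
FD 17: (3,0) -> (3,-17) [heading=270, draw]
BK 13: (3,-17) -> (3,-4) [heading=270, draw]
FD 2: (3,-4) -> (3,-6) [heading=270, draw]
FD 4: (3,-6) -> (3,-10) [heading=270, draw]
FD 6: (3,-10) -> (3,-16) [heading=270, draw]
FD 17: (3,-16) -> (3,-33) [heading=270, draw]
LT 90: heading 270 -> 0
Final: pos=(3,-33), heading=0, 8 segment(s) drawn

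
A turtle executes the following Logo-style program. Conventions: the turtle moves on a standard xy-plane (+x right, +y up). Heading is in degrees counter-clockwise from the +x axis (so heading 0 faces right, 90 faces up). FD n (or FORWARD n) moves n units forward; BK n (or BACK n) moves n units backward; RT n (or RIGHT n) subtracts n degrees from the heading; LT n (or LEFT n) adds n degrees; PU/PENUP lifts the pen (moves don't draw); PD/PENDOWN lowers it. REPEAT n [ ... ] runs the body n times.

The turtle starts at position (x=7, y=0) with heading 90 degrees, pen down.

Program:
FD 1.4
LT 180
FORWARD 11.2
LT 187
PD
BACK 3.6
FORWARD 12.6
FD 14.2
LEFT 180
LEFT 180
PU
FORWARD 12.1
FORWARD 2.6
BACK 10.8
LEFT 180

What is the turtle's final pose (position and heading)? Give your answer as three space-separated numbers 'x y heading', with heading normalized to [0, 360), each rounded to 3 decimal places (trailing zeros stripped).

Executing turtle program step by step:
Start: pos=(7,0), heading=90, pen down
FD 1.4: (7,0) -> (7,1.4) [heading=90, draw]
LT 180: heading 90 -> 270
FD 11.2: (7,1.4) -> (7,-9.8) [heading=270, draw]
LT 187: heading 270 -> 97
PD: pen down
BK 3.6: (7,-9.8) -> (7.439,-13.373) [heading=97, draw]
FD 12.6: (7.439,-13.373) -> (5.903,-0.867) [heading=97, draw]
FD 14.2: (5.903,-0.867) -> (4.173,13.227) [heading=97, draw]
LT 180: heading 97 -> 277
LT 180: heading 277 -> 97
PU: pen up
FD 12.1: (4.173,13.227) -> (2.698,25.237) [heading=97, move]
FD 2.6: (2.698,25.237) -> (2.381,27.817) [heading=97, move]
BK 10.8: (2.381,27.817) -> (3.697,17.098) [heading=97, move]
LT 180: heading 97 -> 277
Final: pos=(3.697,17.098), heading=277, 5 segment(s) drawn

Answer: 3.697 17.098 277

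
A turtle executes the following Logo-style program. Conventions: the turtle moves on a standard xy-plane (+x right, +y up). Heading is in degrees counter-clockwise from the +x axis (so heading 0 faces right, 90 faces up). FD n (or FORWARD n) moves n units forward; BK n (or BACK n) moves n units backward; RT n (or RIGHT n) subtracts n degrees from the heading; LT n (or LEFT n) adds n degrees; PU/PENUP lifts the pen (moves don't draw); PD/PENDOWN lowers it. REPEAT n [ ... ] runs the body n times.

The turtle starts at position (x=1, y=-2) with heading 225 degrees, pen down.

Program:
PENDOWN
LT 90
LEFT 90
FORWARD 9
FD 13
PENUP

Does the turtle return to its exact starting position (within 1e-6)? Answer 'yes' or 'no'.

Answer: no

Derivation:
Executing turtle program step by step:
Start: pos=(1,-2), heading=225, pen down
PD: pen down
LT 90: heading 225 -> 315
LT 90: heading 315 -> 45
FD 9: (1,-2) -> (7.364,4.364) [heading=45, draw]
FD 13: (7.364,4.364) -> (16.556,13.556) [heading=45, draw]
PU: pen up
Final: pos=(16.556,13.556), heading=45, 2 segment(s) drawn

Start position: (1, -2)
Final position: (16.556, 13.556)
Distance = 22; >= 1e-6 -> NOT closed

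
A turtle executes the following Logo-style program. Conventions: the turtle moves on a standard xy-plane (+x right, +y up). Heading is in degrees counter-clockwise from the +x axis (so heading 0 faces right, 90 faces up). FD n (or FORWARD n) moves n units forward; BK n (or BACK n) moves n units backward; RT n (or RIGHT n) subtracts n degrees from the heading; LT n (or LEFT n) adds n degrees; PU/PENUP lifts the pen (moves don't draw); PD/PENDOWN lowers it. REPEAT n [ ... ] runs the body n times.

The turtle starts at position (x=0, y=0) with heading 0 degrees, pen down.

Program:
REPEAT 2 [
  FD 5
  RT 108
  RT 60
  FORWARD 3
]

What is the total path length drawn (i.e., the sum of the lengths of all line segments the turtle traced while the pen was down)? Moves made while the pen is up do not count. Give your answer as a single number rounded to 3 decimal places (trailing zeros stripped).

Executing turtle program step by step:
Start: pos=(0,0), heading=0, pen down
REPEAT 2 [
  -- iteration 1/2 --
  FD 5: (0,0) -> (5,0) [heading=0, draw]
  RT 108: heading 0 -> 252
  RT 60: heading 252 -> 192
  FD 3: (5,0) -> (2.066,-0.624) [heading=192, draw]
  -- iteration 2/2 --
  FD 5: (2.066,-0.624) -> (-2.825,-1.663) [heading=192, draw]
  RT 108: heading 192 -> 84
  RT 60: heading 84 -> 24
  FD 3: (-2.825,-1.663) -> (-0.085,-0.443) [heading=24, draw]
]
Final: pos=(-0.085,-0.443), heading=24, 4 segment(s) drawn

Segment lengths:
  seg 1: (0,0) -> (5,0), length = 5
  seg 2: (5,0) -> (2.066,-0.624), length = 3
  seg 3: (2.066,-0.624) -> (-2.825,-1.663), length = 5
  seg 4: (-2.825,-1.663) -> (-0.085,-0.443), length = 3
Total = 16

Answer: 16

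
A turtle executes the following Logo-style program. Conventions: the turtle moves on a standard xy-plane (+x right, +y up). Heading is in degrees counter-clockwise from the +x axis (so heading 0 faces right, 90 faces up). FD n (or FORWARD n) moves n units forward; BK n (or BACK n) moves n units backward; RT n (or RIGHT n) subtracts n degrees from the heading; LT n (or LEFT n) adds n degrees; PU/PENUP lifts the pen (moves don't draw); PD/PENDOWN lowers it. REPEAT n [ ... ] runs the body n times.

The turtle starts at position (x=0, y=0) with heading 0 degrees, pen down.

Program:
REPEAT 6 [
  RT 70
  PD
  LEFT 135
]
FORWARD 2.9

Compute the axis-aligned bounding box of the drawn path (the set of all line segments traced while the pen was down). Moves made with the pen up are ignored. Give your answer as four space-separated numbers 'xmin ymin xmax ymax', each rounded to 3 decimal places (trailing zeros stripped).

Answer: 0 0 2.511 1.45

Derivation:
Executing turtle program step by step:
Start: pos=(0,0), heading=0, pen down
REPEAT 6 [
  -- iteration 1/6 --
  RT 70: heading 0 -> 290
  PD: pen down
  LT 135: heading 290 -> 65
  -- iteration 2/6 --
  RT 70: heading 65 -> 355
  PD: pen down
  LT 135: heading 355 -> 130
  -- iteration 3/6 --
  RT 70: heading 130 -> 60
  PD: pen down
  LT 135: heading 60 -> 195
  -- iteration 4/6 --
  RT 70: heading 195 -> 125
  PD: pen down
  LT 135: heading 125 -> 260
  -- iteration 5/6 --
  RT 70: heading 260 -> 190
  PD: pen down
  LT 135: heading 190 -> 325
  -- iteration 6/6 --
  RT 70: heading 325 -> 255
  PD: pen down
  LT 135: heading 255 -> 30
]
FD 2.9: (0,0) -> (2.511,1.45) [heading=30, draw]
Final: pos=(2.511,1.45), heading=30, 1 segment(s) drawn

Segment endpoints: x in {0, 2.511}, y in {0, 1.45}
xmin=0, ymin=0, xmax=2.511, ymax=1.45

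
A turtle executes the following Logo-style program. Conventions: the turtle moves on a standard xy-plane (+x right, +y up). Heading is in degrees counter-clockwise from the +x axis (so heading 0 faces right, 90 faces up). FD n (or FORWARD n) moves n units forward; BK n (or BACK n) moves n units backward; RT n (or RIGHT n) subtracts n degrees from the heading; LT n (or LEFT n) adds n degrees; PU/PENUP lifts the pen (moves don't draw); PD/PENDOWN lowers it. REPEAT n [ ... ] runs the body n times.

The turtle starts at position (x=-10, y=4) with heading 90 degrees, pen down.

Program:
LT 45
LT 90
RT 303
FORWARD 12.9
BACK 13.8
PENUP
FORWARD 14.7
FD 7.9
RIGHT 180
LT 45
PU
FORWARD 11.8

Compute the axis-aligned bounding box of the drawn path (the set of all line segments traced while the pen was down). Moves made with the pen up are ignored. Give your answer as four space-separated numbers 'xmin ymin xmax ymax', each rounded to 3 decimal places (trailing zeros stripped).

Answer: -10.187 -8.618 -7.318 4.88

Derivation:
Executing turtle program step by step:
Start: pos=(-10,4), heading=90, pen down
LT 45: heading 90 -> 135
LT 90: heading 135 -> 225
RT 303: heading 225 -> 282
FD 12.9: (-10,4) -> (-7.318,-8.618) [heading=282, draw]
BK 13.8: (-7.318,-8.618) -> (-10.187,4.88) [heading=282, draw]
PU: pen up
FD 14.7: (-10.187,4.88) -> (-7.131,-9.498) [heading=282, move]
FD 7.9: (-7.131,-9.498) -> (-5.488,-17.226) [heading=282, move]
RT 180: heading 282 -> 102
LT 45: heading 102 -> 147
PU: pen up
FD 11.8: (-5.488,-17.226) -> (-15.385,-10.799) [heading=147, move]
Final: pos=(-15.385,-10.799), heading=147, 2 segment(s) drawn

Segment endpoints: x in {-10.187, -10, -7.318}, y in {-8.618, 4, 4.88}
xmin=-10.187, ymin=-8.618, xmax=-7.318, ymax=4.88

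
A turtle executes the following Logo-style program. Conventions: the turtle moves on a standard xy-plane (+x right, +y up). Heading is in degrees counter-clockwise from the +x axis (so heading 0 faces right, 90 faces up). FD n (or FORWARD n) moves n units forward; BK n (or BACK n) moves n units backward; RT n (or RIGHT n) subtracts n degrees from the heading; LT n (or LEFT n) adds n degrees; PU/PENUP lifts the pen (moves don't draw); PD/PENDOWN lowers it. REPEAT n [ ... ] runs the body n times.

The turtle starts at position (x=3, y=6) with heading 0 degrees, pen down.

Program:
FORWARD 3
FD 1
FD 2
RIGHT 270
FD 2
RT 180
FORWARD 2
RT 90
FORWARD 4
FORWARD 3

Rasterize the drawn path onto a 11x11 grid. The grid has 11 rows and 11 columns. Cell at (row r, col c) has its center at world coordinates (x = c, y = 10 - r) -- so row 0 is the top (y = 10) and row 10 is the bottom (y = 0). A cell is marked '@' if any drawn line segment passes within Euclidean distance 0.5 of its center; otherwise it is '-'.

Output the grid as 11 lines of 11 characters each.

Answer: -----------
-----------
---------@-
---------@-
--@@@@@@@@-
-----------
-----------
-----------
-----------
-----------
-----------

Derivation:
Segment 0: (3,6) -> (6,6)
Segment 1: (6,6) -> (7,6)
Segment 2: (7,6) -> (9,6)
Segment 3: (9,6) -> (9,8)
Segment 4: (9,8) -> (9,6)
Segment 5: (9,6) -> (5,6)
Segment 6: (5,6) -> (2,6)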